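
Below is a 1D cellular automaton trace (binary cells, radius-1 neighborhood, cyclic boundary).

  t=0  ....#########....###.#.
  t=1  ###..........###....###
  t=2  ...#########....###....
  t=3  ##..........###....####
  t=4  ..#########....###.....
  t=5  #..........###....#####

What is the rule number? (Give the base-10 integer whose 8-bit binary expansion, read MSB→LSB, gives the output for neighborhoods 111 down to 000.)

  nb ###: next=.  (t=0,i=5, bit7=0)
  nb ##.: next=.  (t=0,i=12, bit6=0)
  nb #.#: next=#  (t=0,i=20, bit5=1)
  nb #..: next=#  (t=0,i=13, bit4=1)
  nb .##: next=.  (t=0,i=4, bit3=0)
  nb .#.: next=#  (t=0,i=21, bit2=1)
  nb ..#: next=.  (t=0,i=3, bit1=0)
  nb ...: next=#  (t=0,i=0, bit0=1)
  bits 00110101 = 53

53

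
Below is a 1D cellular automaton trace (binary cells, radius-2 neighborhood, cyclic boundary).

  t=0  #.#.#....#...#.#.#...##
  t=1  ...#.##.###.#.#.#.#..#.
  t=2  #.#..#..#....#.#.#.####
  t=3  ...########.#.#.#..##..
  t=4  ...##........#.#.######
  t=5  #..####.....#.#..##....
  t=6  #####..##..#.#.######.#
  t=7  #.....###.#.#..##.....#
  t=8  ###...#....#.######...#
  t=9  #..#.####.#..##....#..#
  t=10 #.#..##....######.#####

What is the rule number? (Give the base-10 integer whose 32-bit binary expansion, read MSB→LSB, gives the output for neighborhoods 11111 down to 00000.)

  ##### -> .   bit 31 = 0  t=2,i=21
  ####. -> .   bit 30 = 0  t=2,i=22
  ###.# -> .   bit 29 = 0  t=0,i=0
  ###.. -> .   bit 28 = 0  t=4,i=22
  ##.## -> .   bit 27 = 0  t=1,i=7
  ##.#. -> .   bit 26 = 0  t=0,i=1
  ##..# -> .   bit 25 = 0  t=6,i=5
  ##... -> #   bit 24 = 1  t=3,i=21
  #.### -> #   bit 23 = 1  t=1,i=8
  #.##. -> #   bit 22 = 1  t=1,i=5
  #.#.# -> .   bit 21 = 0  t=0,i=2
  #.#.. -> .   bit 20 = 0  t=0,i=4
  #..## -> #   bit 19 = 1  t=3,i=18
  #..#. -> #   bit 18 = 1  t=1,i=20
  #...# -> .   bit 17 = 0  t=0,i=11
  #.... -> #   bit 16 = 1  t=0,i=6
  .#### -> #   bit 15 = 1  t=2,i=20
  .###. -> .   bit 14 = 0  t=0,i=22
  .##.# -> .   bit 13 = 0  t=1,i=6
  .##.. -> #   bit 12 = 1  t=3,i=20
  .#.## -> .   bit 11 = 0  t=1,i=4
  .#.#. -> #   bit 10 = 1  t=0,i=3
  .#..# -> #   bit 9 = 1  t=1,i=19
  .#... -> #   bit 8 = 1  t=0,i=5
  ..### -> #   bit 7 = 1  t=0,i=21
  ..##. -> #   bit 6 = 1  t=3,i=19
  ..#.# -> .   bit 5 = 0  t=0,i=13
  ..#.. -> #   bit 4 = 1  t=0,i=9
  ...## -> .   bit 3 = 0  t=0,i=20
  ...#. -> #   bit 2 = 1  t=0,i=8
  ....# -> .   bit 1 = 0  t=0,i=7
  ..... -> .   bit 0 = 0  t=3,i=0
  bits 00000001110011011001011111010100 = 30250964

30250964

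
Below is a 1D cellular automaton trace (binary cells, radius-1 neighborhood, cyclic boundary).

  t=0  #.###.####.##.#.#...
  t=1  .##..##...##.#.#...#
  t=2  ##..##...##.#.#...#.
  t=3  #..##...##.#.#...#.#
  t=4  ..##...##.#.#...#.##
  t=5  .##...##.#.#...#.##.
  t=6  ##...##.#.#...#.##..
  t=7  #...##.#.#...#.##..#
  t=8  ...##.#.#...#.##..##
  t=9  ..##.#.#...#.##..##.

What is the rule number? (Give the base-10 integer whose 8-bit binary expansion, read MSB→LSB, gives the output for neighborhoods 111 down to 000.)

42

  nb ###: next=.  (t=0,i=3, bit7=0)
  nb ##.: next=.  (t=0,i=4, bit6=0)
  nb #.#: next=#  (t=0,i=1, bit5=1)
  nb #..: next=.  (t=0,i=17, bit4=0)
  nb .##: next=#  (t=0,i=2, bit3=1)
  nb .#.: next=.  (t=0,i=0, bit2=0)
  nb ..#: next=#  (t=0,i=19, bit1=1)
  nb ...: next=.  (t=0,i=18, bit0=0)
  bits 00101010 = 42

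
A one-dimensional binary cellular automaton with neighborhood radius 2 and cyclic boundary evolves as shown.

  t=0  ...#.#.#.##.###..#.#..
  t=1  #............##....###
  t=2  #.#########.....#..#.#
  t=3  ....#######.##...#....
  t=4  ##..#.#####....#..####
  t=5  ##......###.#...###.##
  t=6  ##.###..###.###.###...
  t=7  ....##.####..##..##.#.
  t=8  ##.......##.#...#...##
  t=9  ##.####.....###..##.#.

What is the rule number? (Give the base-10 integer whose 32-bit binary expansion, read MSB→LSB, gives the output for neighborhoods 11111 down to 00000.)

  [31] ##### => #  t=2,i=4
  [30] ####. => #  t=1,i=21
  [29] ###.# => #  t=3,i=10
  [28] ###.. => #  t=0,i=14
  [27] ##.## => .  t=0,i=11
  [26] ##.#. => .  t=5,i=11
  [25] ##..# => .  t=0,i=15
  [24] ##... => .  t=1,i=1
  [23] #.### => .  t=0,i=12
  [22] #.##. => .  t=0,i=9
  [21] #.#.# => .  t=0,i=5
  [20] #.#.. => #  t=0,i=19
  [19] #..## => #  t=4,i=17
  [18] #..#. => .  t=0,i=16
  [17] #...# => #  t=3,i=15
  [16] #.... => #  t=0,i=21
  [15] .#### => .  t=1,i=20
  [14] .###. => #  t=0,i=13
  [13] .##.# => .  t=0,i=10
  [12] .##.. => .  t=1,i=14
  [11] .#.## => .  t=0,i=8
  [10] .#.#. => .  t=0,i=4
  [9] .#..# => #  t=2,i=17
  [8] .#... => #  t=0,i=20
  [7] ..### => #  t=1,i=19
  [6] ..##. => .  t=1,i=13
  [5] ..#.# => .  t=0,i=3
  [4] ..#.. => .  t=2,i=16
  [3] ...## => .  t=1,i=12
  [2] ...#. => .  t=0,i=2
  [1] ....# => .  t=0,i=1
  [0] ..... => #  t=0,i=0
  bits 11110000000110110100001110000001 = 4028318593

4028318593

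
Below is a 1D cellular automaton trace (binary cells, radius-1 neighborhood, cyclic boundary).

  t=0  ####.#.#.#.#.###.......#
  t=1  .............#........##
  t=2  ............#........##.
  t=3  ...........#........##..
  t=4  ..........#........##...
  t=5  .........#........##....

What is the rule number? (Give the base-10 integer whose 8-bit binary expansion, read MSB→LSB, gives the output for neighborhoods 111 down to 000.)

10

  nb ###: next=.  (t=0,i=0, bit7=0)
  nb ##.: next=.  (t=0,i=3, bit6=0)
  nb #.#: next=.  (t=0,i=4, bit5=0)
  nb #..: next=.  (t=0,i=16, bit4=0)
  nb .##: next=#  (t=0,i=13, bit3=1)
  nb .#.: next=.  (t=0,i=5, bit2=0)
  nb ..#: next=#  (t=0,i=22, bit1=1)
  nb ...: next=.  (t=0,i=17, bit0=0)
  bits 00001010 = 10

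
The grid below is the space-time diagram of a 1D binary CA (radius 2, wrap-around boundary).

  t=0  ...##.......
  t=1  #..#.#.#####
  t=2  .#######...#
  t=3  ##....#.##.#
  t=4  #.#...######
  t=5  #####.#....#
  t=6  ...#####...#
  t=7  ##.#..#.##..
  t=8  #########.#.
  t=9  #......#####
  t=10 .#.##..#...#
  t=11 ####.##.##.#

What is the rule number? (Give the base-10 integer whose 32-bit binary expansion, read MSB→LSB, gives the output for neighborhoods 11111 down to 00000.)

  #####|.  b31=0 t=1,i=9
  ####.|#  b30=1 t=1,i=11
  ###.#|#  b29=1 t=4,i=0
  ###..|.  b28=0 t=1,i=0
  ##.##|#  b27=1 t=3,i=10
  ##.#.|#  b26=1 t=4,i=1
  ##..#|#  b25=1 t=1,i=1
  ##...|#  b24=1 t=0,i=5
  #.###|#  b23=1 t=1,i=7
  #.##.|#  b22=1 t=3,i=8
  #.#.#|#  b21=1 t=1,i=5
  #.#..|#  b20=1 t=4,i=2
  #..##|.  b19=0 t=7,i=11
  #..#.|#  b18=1 t=1,i=2
  #...#|#  b17=1 t=2,i=9
  #....|.  b16=0 t=0,i=6
  .####|.  b15=0 t=1,i=8
  .###.|#  b14=1 t=3,i=0
  .##.#|#  b13=1 t=3,i=9
  .##..|.  b12=0 t=0,i=4
  .#.##|#  b11=1 t=1,i=6
  .#.#.|#  b10=1 t=1,i=4
  .#..#|#  b9=1 t=7,i=4
  .#...|#  b8=1 t=4,i=3
  ..###|#  b7=1 t=4,i=6
  ..##.|#  b6=1 t=0,i=3
  ..#.#|#  b5=1 t=1,i=3
  ..#..|.  b4=0 t=6,i=11
  ...##|.  b3=0 t=0,i=2
  ...#.|.  b2=0 t=2,i=10
  ....#|.  b1=0 t=0,i=1
  .....|#  b0=1 t=0,i=0
  bits 01101111111101100110111111100001 = 1878421473

1878421473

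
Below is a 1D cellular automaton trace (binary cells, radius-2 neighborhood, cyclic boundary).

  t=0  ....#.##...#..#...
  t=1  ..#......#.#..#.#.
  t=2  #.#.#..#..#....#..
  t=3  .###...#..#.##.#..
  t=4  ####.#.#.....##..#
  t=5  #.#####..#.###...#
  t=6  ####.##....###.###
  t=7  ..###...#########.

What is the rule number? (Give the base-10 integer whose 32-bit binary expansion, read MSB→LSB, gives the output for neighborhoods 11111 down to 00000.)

  [31] ##### => .  t=4,i=1
  [30] ####. => #  t=4,i=2
  [29] ###.# => #  t=4,i=3
  [28] ###.. => #  t=3,i=3
  [27] ##.## => #  t=5,i=1
  [26] ##.#. => #  t=3,i=14
  [25] ##..# => .  t=4,i=15
  [24] ##... => .  t=0,i=8
  [23] #.### => #  t=5,i=2
  [22] #.##. => .  t=0,i=6
  [21] #.#.# => #  t=2,i=2
  [20] #.#.. => .  t=1,i=11
  [19] #..## => .  t=4,i=16
  [18] #..#. => .  t=0,i=13
  [17] #...# => #  t=0,i=9
  [16] #.... => #  t=0,i=16
  [15] .#### => #  t=4,i=0
  [14] .###. => #  t=3,i=2
  [13] .##.# => #  t=3,i=13
  [12] .##.. => .  t=0,i=7
  [11] .#.## => .  t=0,i=5
  [10] .#.#. => #  t=1,i=10
  [9] .#..# => .  t=0,i=12
  [8] .#... => .  t=0,i=15
  [7] ..### => #  t=3,i=1
  [6] ..##. => #  t=4,i=13
  [5] ..#.# => .  t=0,i=4
  [4] ..#.. => #  t=0,i=11
  [3] ...## => #  t=3,i=0
  [2] ...#. => .  t=0,i=3
  [1] ....# => #  t=0,i=2
  [0] ..... => .  t=0,i=0
  bits 01111100101000111110010011011010 = 2091115738

2091115738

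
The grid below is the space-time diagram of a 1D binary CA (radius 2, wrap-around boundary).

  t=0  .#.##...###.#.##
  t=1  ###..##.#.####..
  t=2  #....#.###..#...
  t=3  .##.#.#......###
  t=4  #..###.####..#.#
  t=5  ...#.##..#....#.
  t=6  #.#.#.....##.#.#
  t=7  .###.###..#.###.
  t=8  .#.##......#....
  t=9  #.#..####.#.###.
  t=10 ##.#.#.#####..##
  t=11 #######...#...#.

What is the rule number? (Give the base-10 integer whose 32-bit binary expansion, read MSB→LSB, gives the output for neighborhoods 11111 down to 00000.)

1831014341

  [31] ##### => .  t=10,i=9
  [30] ####. => #  t=1,i=12
  [29] ###.# => #  t=0,i=10
  [28] ###.. => .  t=1,i=2
  [27] ##.## => #  t=3,i=0
  [26] ##.#. => #  t=0,i=0
  [25] ##..# => .  t=1,i=3
  [24] ##... => #  t=0,i=5
  [23] #.### => .  t=1,i=10
  [22] #.##. => .  t=0,i=3
  [21] #.#.# => #  t=0,i=1
  [20] #.#.. => .  t=3,i=6
  [19] #..## => .  t=1,i=4
  [18] #..#. => .  t=2,i=11
  [17] #...# => #  t=0,i=6
  [16] #.... => #  t=2,i=2
  [15] .#### => .  t=1,i=11
  [14] .###. => .  t=0,i=9
  [13] .##.# => .  t=0,i=15
  [12] .##.. => .  t=0,i=4
  [11] .#.## => #  t=0,i=2
  [10] .#.#. => #  t=3,i=5
  [9] .#..# => #  t=9,i=3
  [8] .#... => #  t=2,i=1
  [7] ..### => #  t=0,i=8
  [6] ..##. => #  t=1,i=5
  [5] ..#.# => .  t=2,i=5
  [4] ..#.. => .  t=2,i=0
  [3] ...## => .  t=0,i=7
  [2] ...#. => #  t=2,i=4
  [1] ....# => .  t=2,i=3
  [0] ..... => #  t=3,i=9
  bits 01101101001000110000111111000101 = 1831014341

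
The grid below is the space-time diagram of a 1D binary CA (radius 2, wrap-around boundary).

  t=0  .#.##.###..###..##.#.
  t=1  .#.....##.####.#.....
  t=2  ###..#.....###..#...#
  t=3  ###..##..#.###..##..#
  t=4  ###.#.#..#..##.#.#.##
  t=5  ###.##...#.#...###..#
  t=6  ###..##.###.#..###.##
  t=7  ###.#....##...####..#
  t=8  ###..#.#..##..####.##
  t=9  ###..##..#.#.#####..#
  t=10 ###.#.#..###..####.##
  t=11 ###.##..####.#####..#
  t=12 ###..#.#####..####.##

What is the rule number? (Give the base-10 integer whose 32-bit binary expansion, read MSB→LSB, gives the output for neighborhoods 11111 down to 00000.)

  [31] ##### => #  t=4,i=0
  [30] ####. => #  t=1,i=12
  [29] ###.# => #  t=1,i=13
  [28] ###.. => #  t=0,i=8
  [27] ##.## => .  t=0,i=5
  [26] ##.#. => .  t=0,i=18
  [25] ##..# => .  t=0,i=9
  [24] ##... => #  t=5,i=6
  [23] #.### => .  t=0,i=6
  [22] #.##. => .  t=0,i=3
  [21] #.#.# => #  t=4,i=4
  [20] #.#.. => .  t=0,i=19
  [19] #..## => #  t=0,i=10
  [18] #..#. => .  t=0,i=0
  [17] #...# => .  t=2,i=18
  [16] #.... => .  t=1,i=3
  [15] .#### => #  t=1,i=11
  [14] .###. => #  t=0,i=7
  [13] .##.# => .  t=0,i=4
  [12] .##.. => #  t=3,i=6
  [11] .#.## => .  t=0,i=2
  [10] .#.#. => #  t=4,i=5
  [9] .#..# => .  t=0,i=20
  [8] .#... => #  t=1,i=2
  [7] ..### => #  t=0,i=11
  [6] ..##. => .  t=0,i=16
  [5] ..#.# => #  t=0,i=1
  [4] ..#.. => #  t=1,i=1
  [3] ...## => .  t=1,i=6
  [2] ...#. => #  t=1,i=0
  [1] ....# => #  t=1,i=5
  [0] ..... => .  t=1,i=4
  bits 11110001001010001101010110110110 = 4045985206

4045985206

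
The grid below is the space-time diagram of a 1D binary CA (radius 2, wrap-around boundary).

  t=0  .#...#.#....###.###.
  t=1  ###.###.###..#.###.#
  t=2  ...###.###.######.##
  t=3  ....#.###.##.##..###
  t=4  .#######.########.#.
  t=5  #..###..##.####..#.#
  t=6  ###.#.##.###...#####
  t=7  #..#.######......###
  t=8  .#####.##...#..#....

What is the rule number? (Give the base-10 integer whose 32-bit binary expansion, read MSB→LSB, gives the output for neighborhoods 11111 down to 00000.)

  [31] ##### => #  t=2,i=13
  [30] ####. => .  t=1,i=1
  [29] ###.# => .  t=0,i=14
  [28] ###.. => .  t=0,i=18
  [27] ##.## => #  t=0,i=15
  [26] ##.#. => #  t=4,i=17
  [25] ##..# => #  t=0,i=19
  [24] ##... => .  t=2,i=0
  [23] #.### => #  t=0,i=16
  [22] #.##. => #  t=2,i=18
  [21] #.#.# => .  t=6,i=4
  [20] #.#.. => .  t=0,i=7
  [19] #..## => #  t=3,i=16
  [18] #..#. => #  t=0,i=0
  [17] #...# => .  t=0,i=3
  [16] #.... => #  t=0,i=9
  [15] .#### => .  t=1,i=0
  [14] .###. => #  t=0,i=13
  [13] .##.# => #  t=3,i=11
  [12] .##.. => #  t=2,i=19
  [11] .#.## => #  t=1,i=14
  [10] .#.#. => #  t=0,i=6
  [9] .#..# => #  t=4,i=19
  [8] .#... => #  t=0,i=2
  [7] ..### => .  t=0,i=12
  [6] ..##. => .  t=5,i=8
  [5] ..#.# => #  t=0,i=5
  [4] ..#.. => #  t=0,i=1
  [3] ...## => .  t=0,i=11
  [2] ...#. => #  t=0,i=4
  [1] ....# => #  t=0,i=10
  [0] ..... => .  t=7,i=13
  bits 10001110110011010111111100110110 = 2395832118

2395832118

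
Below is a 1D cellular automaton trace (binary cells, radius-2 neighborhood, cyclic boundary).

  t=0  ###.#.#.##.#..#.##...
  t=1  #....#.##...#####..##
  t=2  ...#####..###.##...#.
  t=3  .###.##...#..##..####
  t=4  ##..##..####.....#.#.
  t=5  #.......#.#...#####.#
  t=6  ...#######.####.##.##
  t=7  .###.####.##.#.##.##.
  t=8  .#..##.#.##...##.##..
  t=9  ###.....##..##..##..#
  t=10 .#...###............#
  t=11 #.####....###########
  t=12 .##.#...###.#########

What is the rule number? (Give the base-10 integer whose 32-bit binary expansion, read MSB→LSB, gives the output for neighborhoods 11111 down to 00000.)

3368423359

  #####|#  b31=1 t=1,i=14
  ####.|#  b30=1 t=1,i=15
  ###.#|.  b29=0 t=0,i=2
  ###..|.  b28=0 t=1,i=0
  ##.##|#  b27=1 t=2,i=13
  ##.#.|.  b26=0 t=0,i=3
  ##..#|.  b25=0 t=1,i=17
  ##...|.  b24=0 t=0,i=18
  #.###|#  b23=1 t=3,i=1
  #.##.|#  b22=1 t=0,i=8
  #.#.#|.  b21=0 t=0,i=4
  #.#..|.  b20=0 t=0,i=11
  #..##|.  b19=0 t=1,i=18
  #..#.|#  b18=1 t=0,i=13
  #...#|#  b17=1 t=0,i=19
  #....|.  b16=0 t=1,i=2
  .####|.  b15=0 t=1,i=13
  .###.|.  b14=0 t=0,i=1
  .##.#|.  b13=0 t=0,i=9
  .##..|.  b12=0 t=0,i=17
  .#.##|#  b11=1 t=0,i=7
  .#.#.|#  b10=1 t=0,i=5
  .#..#|#  b9=1 t=0,i=12
  .#...|#  b8=1 t=2,i=20
  ..###|#  b7=1 t=0,i=0
  ..##.|.  b6=0 t=3,i=13
  ..#.#|#  b5=1 t=0,i=14
  ..#..|#  b4=1 t=2,i=19
  ...##|#  b3=1 t=0,i=20
  ...#.|#  b2=1 t=1,i=4
  ....#|#  b1=1 t=1,i=3
  .....|#  b0=1 t=4,i=14
  bits 11001000110001100000111110111111 = 3368423359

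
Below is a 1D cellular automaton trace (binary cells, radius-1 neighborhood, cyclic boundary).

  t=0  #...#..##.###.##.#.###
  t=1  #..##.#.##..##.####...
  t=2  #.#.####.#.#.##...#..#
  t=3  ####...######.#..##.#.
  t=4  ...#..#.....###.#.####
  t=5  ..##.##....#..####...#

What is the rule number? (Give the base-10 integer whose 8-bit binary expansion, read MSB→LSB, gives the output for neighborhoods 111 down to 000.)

102

  [7] ### => .  t=0,i=11
  [6] ##. => #  t=0,i=0
  [5] #.# => #  t=0,i=9
  [4] #.. => .  t=0,i=1
  [3] .## => .  t=0,i=7
  [2] .#. => #  t=0,i=4
  [1] ..# => #  t=0,i=3
  [0] ... => .  t=0,i=2
  bits 01100110 = 102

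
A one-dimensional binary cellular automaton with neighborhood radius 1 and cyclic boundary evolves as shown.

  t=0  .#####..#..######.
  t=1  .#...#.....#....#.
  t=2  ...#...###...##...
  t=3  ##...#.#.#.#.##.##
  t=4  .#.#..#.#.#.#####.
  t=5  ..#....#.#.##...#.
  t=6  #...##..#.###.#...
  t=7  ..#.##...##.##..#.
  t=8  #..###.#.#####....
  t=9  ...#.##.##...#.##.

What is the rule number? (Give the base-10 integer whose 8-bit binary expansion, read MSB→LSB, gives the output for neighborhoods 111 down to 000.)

105

  ###|.  b7=0 t=0,i=2
  ##.|#  b6=1 t=0,i=5
  #.#|#  b5=1 t=3,i=6
  #..|.  b4=0 t=0,i=6
  .##|#  b3=1 t=0,i=1
  .#.|.  b2=0 t=0,i=8
  ..#|.  b1=0 t=0,i=0
  ...|#  b0=1 t=1,i=3
  bits 01101001 = 105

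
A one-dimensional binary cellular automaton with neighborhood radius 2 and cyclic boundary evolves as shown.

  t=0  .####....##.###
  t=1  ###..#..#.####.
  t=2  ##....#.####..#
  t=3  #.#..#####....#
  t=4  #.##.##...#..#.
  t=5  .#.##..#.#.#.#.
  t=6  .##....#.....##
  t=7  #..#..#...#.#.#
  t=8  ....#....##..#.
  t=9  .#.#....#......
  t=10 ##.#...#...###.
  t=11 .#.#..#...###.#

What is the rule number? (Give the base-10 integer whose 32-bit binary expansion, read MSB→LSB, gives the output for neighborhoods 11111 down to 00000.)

  [31] ##### => .  t=3,i=7
  [30] ####. => .  t=0,i=3
  [29] ###.# => .  t=0,i=14
  [28] ###.. => .  t=0,i=4
  [27] ##.## => #  t=0,i=0
  [26] ##.#. => .  t=3,i=1
  [25] ##..# => .  t=1,i=3
  [24] ##... => #  t=0,i=5
  [23] #.### => #  t=0,i=1
  [22] #.##. => .  t=4,i=2
  [21] #.#.# => .  t=4,i=0
  [20] #.#.. => #  t=3,i=2
  [19] #..## => .  t=2,i=13
  [18] #..#. => .  t=1,i=4
  [17] #...# => .  t=4,i=8
  [16] #.... => .  t=0,i=6
  [15] .#### => #  t=0,i=2
  [14] .###. => #  t=0,i=13
  [13] .##.# => #  t=0,i=10
  [12] .##.. => .  t=4,i=6
  [11] .#.## => #  t=1,i=9
  [10] .#.#. => .  t=4,i=14
  [9] .#..# => #  t=1,i=6
  [8] .#... => .  t=6,i=8
  [7] ..### => #  t=2,i=14
  [6] ..##. => .  t=0,i=9
  [5] ..#.# => #  t=1,i=8
  [4] ..#.. => .  t=1,i=5
  [3] ...## => #  t=0,i=8
  [2] ...#. => #  t=2,i=5
  [1] ....# => .  t=0,i=7
  [0] ..... => #  t=6,i=10
  bits 00001001100100001110101010101101 = 160492205

160492205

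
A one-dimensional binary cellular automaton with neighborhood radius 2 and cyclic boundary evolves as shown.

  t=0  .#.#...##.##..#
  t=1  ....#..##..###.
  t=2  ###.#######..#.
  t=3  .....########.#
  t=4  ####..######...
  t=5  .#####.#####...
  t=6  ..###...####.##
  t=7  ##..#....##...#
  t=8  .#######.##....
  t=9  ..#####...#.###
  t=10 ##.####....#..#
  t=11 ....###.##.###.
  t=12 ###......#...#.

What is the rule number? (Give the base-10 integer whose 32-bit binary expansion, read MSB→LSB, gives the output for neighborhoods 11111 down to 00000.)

3524115283

  ##### -> #   bit 31 = 1  t=2,i=6
  ####. -> #   bit 30 = 1  t=2,i=9
  ###.# -> .   bit 29 = 0  t=2,i=2
  ###.. -> #   bit 28 = 1  t=1,i=13
  ##.## -> .   bit 27 = 0  t=0,i=9
  ##.#. -> .   bit 26 = 0  t=3,i=13
  ##..# -> #   bit 25 = 1  t=0,i=12
  ##... -> .   bit 24 = 0  t=1,i=14
  #.### -> .   bit 23 = 0  t=2,i=0
  #.##. -> .   bit 22 = 0  t=0,i=10
  #.#.# -> .   bit 21 = 0  t=0,i=1
  #.#.. -> .   bit 20 = 0  t=0,i=3
  #..## -> #   bit 19 = 1  t=1,i=6
  #..#. -> #   bit 18 = 1  t=0,i=13
  #...# -> .   bit 17 = 0  t=0,i=5
  #.... -> #   bit 16 = 1  t=1,i=0
  .#### -> #   bit 15 = 1  t=2,i=5
  .###. -> .   bit 14 = 0  t=1,i=12
  .##.# -> #   bit 13 = 1  t=0,i=8
  .##.. -> #   bit 12 = 1  t=0,i=11
  .#.## -> #   bit 11 = 1  t=2,i=14
  .#.#. -> .   bit 10 = 0  t=0,i=0
  .#..# -> #   bit 9 = 1  t=1,i=5
  .#... -> #   bit 8 = 1  t=0,i=4
  ..### -> .   bit 7 = 0  t=1,i=11
  ..##. -> #   bit 6 = 1  t=0,i=7
  ..#.# -> .   bit 5 = 0  t=0,i=14
  ..#.. -> #   bit 4 = 1  t=1,i=4
  ...## -> .   bit 3 = 0  t=0,i=6
  ...#. -> .   bit 2 = 0  t=1,i=3
  ....# -> #   bit 1 = 1  t=1,i=2
  ..... -> #   bit 0 = 1  t=1,i=1
  bits 11010010000011011011101101010011 = 3524115283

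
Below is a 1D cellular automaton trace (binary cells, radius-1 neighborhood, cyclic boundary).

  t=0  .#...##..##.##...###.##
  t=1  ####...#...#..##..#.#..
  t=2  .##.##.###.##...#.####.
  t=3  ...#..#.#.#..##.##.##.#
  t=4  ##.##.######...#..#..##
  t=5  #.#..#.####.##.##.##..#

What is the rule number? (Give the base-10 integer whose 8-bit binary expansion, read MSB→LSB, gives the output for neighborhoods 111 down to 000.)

181

  ###|#  b7=1 t=0,i=18
  ##.|.  b6=0 t=0,i=6
  #.#|#  b5=1 t=0,i=0
  #..|#  b4=1 t=0,i=2
  .##|.  b3=0 t=0,i=5
  .#.|#  b2=1 t=0,i=1
  ..#|.  b1=0 t=0,i=4
  ...|#  b0=1 t=0,i=3
  bits 10110101 = 181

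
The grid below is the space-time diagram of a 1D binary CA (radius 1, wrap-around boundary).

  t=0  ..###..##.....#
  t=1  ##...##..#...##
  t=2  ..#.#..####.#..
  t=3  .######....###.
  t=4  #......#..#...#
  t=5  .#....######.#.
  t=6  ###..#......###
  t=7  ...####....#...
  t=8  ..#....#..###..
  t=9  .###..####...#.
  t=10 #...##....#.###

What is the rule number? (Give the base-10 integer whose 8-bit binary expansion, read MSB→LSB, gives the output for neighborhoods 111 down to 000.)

54

  ### -> .   bit 7 = 0  t=0,i=3
  ##. -> .   bit 6 = 0  t=0,i=4
  #.# -> #   bit 5 = 1  t=2,i=3
  #.. -> #   bit 4 = 1  t=0,i=0
  .## -> .   bit 3 = 0  t=0,i=2
  .#. -> #   bit 2 = 1  t=0,i=14
  ..# -> #   bit 1 = 1  t=0,i=1
  ... -> .   bit 0 = 0  t=0,i=10
  bits 00110110 = 54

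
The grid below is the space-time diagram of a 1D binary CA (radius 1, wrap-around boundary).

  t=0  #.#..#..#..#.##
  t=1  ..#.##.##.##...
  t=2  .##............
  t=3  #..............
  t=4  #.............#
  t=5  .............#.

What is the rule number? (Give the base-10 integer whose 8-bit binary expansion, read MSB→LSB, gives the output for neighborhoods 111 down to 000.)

6

  [7] ### => .  t=0,i=14
  [6] ##. => .  t=0,i=0
  [5] #.# => .  t=0,i=1
  [4] #.. => .  t=0,i=3
  [3] .## => .  t=0,i=13
  [2] .#. => #  t=0,i=2
  [1] ..# => #  t=0,i=4
  [0] ... => .  t=1,i=0
  bits 00000110 = 6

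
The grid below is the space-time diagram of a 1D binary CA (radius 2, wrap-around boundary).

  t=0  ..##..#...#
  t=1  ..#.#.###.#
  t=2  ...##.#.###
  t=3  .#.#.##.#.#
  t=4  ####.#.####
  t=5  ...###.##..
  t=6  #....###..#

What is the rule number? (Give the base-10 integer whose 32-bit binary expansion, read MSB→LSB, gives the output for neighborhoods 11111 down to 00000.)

1056146769

  [31] ##### => .  t=4,i=0
  [30] ####. => .  t=4,i=2
  [29] ###.# => #  t=1,i=8
  [28] ###.. => #  t=2,i=10
  [27] ##.## => #  t=5,i=6
  [26] ##.#. => #  t=1,i=9
  [25] ##..# => #  t=0,i=4
  [24] ##... => .  t=2,i=0
  [23] #.### => #  t=1,i=6
  [22] #.##. => #  t=3,i=5
  [21] #.#.# => #  t=1,i=4
  [20] #.#.. => #  t=1,i=10
  [19] #..## => .  t=0,i=1
  [18] #..#. => .  t=0,i=5
  [17] #...# => #  t=0,i=8
  [16] #.... => #  t=5,i=10
  [15] .#### => #  t=4,i=8
  [14] .###. => .  t=1,i=7
  [13] .##.# => .  t=2,i=4
  [12] .##.. => .  t=0,i=3
  [11] .#.## => .  t=1,i=5
  [10] .#.#. => #  t=1,i=3
  [9] .#..# => .  t=0,i=0
  [8] .#... => #  t=0,i=7
  [7] ..### => .  t=5,i=3
  [6] ..##. => #  t=0,i=2
  [5] ..#.# => .  t=1,i=2
  [4] ..#.. => #  t=0,i=6
  [3] ...## => .  t=2,i=2
  [2] ...#. => .  t=0,i=9
  [1] ....# => .  t=5,i=1
  [0] ..... => #  t=5,i=0
  bits 00111110111100111000010101010001 = 1056146769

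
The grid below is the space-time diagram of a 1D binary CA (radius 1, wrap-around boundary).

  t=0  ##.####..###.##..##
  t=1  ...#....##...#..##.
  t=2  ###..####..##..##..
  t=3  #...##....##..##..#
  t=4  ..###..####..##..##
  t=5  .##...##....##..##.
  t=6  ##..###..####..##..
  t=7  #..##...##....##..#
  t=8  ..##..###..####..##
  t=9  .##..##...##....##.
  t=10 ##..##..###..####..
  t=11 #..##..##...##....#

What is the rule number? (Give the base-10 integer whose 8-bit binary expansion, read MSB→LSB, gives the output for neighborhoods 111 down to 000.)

11

  [7] ### => .  t=0,i=0
  [6] ##. => .  t=0,i=1
  [5] #.# => .  t=0,i=2
  [4] #.. => .  t=0,i=7
  [3] .## => #  t=0,i=3
  [2] .#. => .  t=1,i=3
  [1] ..# => #  t=0,i=8
  [0] ... => #  t=1,i=0
  bits 00001011 = 11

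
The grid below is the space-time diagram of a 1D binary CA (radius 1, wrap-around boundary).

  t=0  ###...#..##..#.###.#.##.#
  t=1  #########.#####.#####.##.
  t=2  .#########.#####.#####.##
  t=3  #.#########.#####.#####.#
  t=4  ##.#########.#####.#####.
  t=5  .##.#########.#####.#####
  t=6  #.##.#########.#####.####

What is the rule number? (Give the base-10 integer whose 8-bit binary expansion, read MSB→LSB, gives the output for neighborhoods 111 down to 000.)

247

  [7] ### => #  t=0,i=0
  [6] ##. => #  t=0,i=2
  [5] #.# => #  t=0,i=14
  [4] #.. => #  t=0,i=3
  [3] .## => .  t=0,i=9
  [2] .#. => #  t=0,i=6
  [1] ..# => #  t=0,i=5
  [0] ... => #  t=0,i=4
  bits 11110111 = 247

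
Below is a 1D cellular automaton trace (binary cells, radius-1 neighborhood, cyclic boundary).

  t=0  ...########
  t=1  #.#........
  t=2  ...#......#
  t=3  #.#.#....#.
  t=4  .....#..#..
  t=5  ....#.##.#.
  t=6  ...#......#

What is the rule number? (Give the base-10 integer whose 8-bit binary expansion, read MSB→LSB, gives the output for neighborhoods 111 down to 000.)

18

  ### -> .   bit 7 = 0  t=0,i=4
  ##. -> .   bit 6 = 0  t=0,i=10
  #.# -> .   bit 5 = 0  t=1,i=1
  #.. -> #   bit 4 = 1  t=0,i=0
  .## -> .   bit 3 = 0  t=0,i=3
  .#. -> .   bit 2 = 0  t=1,i=0
  ..# -> #   bit 1 = 1  t=0,i=2
  ... -> .   bit 0 = 0  t=0,i=1
  bits 00010010 = 18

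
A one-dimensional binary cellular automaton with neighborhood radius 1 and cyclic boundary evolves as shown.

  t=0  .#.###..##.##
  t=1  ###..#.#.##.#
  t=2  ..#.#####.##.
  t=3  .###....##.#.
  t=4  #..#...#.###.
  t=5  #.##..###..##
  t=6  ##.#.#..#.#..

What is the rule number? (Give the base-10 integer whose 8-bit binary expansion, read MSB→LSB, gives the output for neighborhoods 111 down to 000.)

  nb ###: next=.  (t=0,i=4, bit7=0)
  nb ##.: next=#  (t=0,i=5, bit6=1)
  nb #.#: next=#  (t=0,i=0, bit5=1)
  nb #..: next=.  (t=0,i=6, bit4=0)
  nb .##: next=.  (t=0,i=3, bit3=0)
  nb .#.: next=#  (t=0,i=1, bit2=1)
  nb ..#: next=#  (t=0,i=7, bit1=1)
  nb ...: next=.  (t=2,i=0, bit0=0)
  bits 01100110 = 102

102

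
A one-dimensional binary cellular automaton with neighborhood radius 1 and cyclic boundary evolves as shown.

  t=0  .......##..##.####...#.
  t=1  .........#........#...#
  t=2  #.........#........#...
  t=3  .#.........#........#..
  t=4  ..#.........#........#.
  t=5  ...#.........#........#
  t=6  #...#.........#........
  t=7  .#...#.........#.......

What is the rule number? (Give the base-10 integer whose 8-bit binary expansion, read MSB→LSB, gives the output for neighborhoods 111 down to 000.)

16

  ### -> .   bit 7 = 0  t=0,i=15
  ##. -> .   bit 6 = 0  t=0,i=8
  #.# -> .   bit 5 = 0  t=0,i=13
  #.. -> #   bit 4 = 1  t=0,i=9
  .## -> .   bit 3 = 0  t=0,i=7
  .#. -> .   bit 2 = 0  t=0,i=21
  ..# -> .   bit 1 = 0  t=0,i=6
  ... -> .   bit 0 = 0  t=0,i=0
  bits 00010000 = 16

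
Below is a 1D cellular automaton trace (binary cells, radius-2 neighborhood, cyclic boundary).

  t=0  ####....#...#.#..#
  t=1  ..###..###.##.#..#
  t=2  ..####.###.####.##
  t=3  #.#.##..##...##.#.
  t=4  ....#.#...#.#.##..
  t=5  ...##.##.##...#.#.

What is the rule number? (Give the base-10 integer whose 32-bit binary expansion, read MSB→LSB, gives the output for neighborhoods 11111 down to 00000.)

  nb #####: next=.  (t=0,i=1, bit31=0)
  nb ####.: next=#  (t=0,i=2, bit30=1)
  nb ###.#: next=#  (t=1,i=9, bit29=1)
  nb ###..: next=#  (t=0,i=3, bit28=1)
  nb ##.##: next=.  (t=1,i=10, bit27=0)
  nb ##.#.: next=#  (t=1,i=13, bit26=1)
  nb ##..#: next=#  (t=1,i=5, bit25=1)
  nb ##...: next=#  (t=0,i=4, bit24=1)
  nb #.###: next=.  (t=2,i=7, bit23=0)
  nb #.##.: next=#  (t=1,i=11, bit22=1)
  nb #.#.#: next=.  (t=3,i=0, bit21=0)
  nb #.#..: next=#  (t=0,i=14, bit20=1)
  nb #..##: next=.  (t=0,i=16, bit19=0)
  nb #..#.: next=#  (t=1,i=16, bit18=1)
  nb #...#: next=.  (t=0,i=10, bit17=0)
  nb #....: next=.  (t=0,i=5, bit16=0)
  nb .####: next=.  (t=0,i=0, bit15=0)
  nb .###.: next=#  (t=1,i=3, bit14=1)
  nb .##.#: next=#  (t=1,i=12, bit13=1)
  nb .##..: next=.  (t=2,i=17, bit12=0)
  nb .#.##: next=.  (t=3,i=3, bit11=0)
  nb .#.#.: next=.  (t=0,i=13, bit10=0)
  nb .#..#: next=.  (t=0,i=15, bit9=0)
  nb .#...: next=#  (t=0,i=9, bit8=1)
  nb ..###: next=#  (t=0,i=17, bit7=1)
  nb ..##.: next=.  (t=3,i=8, bit6=0)
  nb ..#.#: next=#  (t=0,i=12, bit5=1)
  nb ..#..: next=#  (t=0,i=8, bit4=1)
  nb ...##: next=#  (t=3,i=12, bit3=1)
  nb ...#.: next=#  (t=0,i=7, bit2=1)
  nb ....#: next=.  (t=0,i=6, bit1=0)
  nb .....: next=.  (t=4,i=0, bit0=0)
  bits 01110111010101000110000110111100 = 2002018748

2002018748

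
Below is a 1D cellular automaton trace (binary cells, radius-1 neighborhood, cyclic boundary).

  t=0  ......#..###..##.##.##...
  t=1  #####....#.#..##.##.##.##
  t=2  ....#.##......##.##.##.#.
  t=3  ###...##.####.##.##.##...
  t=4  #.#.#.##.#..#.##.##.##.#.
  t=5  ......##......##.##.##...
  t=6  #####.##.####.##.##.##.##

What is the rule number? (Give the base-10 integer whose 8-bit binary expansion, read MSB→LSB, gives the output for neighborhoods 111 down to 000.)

  ### -> .   bit 7 = 0  t=0,i=10
  ##. -> #   bit 6 = 1  t=0,i=11
  #.# -> .   bit 5 = 0  t=0,i=16
  #.. -> .   bit 4 = 0  t=0,i=7
  .## -> #   bit 3 = 1  t=0,i=9
  .#. -> .   bit 2 = 0  t=0,i=6
  ..# -> .   bit 1 = 0  t=0,i=5
  ... -> #   bit 0 = 1  t=0,i=0
  bits 01001001 = 73

73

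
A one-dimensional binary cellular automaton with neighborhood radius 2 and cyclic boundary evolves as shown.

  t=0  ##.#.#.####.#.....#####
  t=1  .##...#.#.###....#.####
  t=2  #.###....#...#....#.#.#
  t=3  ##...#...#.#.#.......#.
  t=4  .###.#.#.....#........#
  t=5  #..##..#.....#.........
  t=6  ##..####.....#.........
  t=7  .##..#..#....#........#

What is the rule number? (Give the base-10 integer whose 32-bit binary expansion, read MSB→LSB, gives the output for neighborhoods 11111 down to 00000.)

  #####|#  b31=1 t=0,i=20
  ####.|.  b30=0 t=0,i=0
  ###.#|#  b29=1 t=0,i=1
  ###..|.  b28=0 t=1,i=12
  ##.##|#  b27=1 t=1,i=0
  ##.#.|#  b26=1 t=0,i=2
  ##..#|#  b25=1 t=5,i=5
  ##...|#  b24=1 t=1,i=3
  #.###|.  b23=0 t=0,i=7
  #.##.|.  b22=0 t=1,i=1
  #.#.#|.  b21=0 t=0,i=3
  #.#..|#  b20=1 t=0,i=12
  #..##|.  b19=0 t=5,i=2
  #..#.|#  b18=1 t=5,i=6
  #...#|#  b17=1 t=1,i=4
  #....|.  b16=0 t=0,i=14
  .####|#  b15=1 t=0,i=8
  .###.|.  b14=0 t=1,i=11
  .##.#|#  b13=1 t=2,i=0
  .##..|#  b12=1 t=1,i=2
  .#.##|#  b11=1 t=0,i=6
  .#.#.|.  b10=0 t=0,i=4
  .#..#|#  b9=1 t=5,i=1
  .#...|.  b8=0 t=0,i=13
  ..###|.  b7=0 t=0,i=18
  ..##.|.  b6=0 t=5,i=3
  ..#.#|.  b5=0 t=1,i=6
  ..#..|#  b4=1 t=2,i=9
  ...##|#  b3=1 t=0,i=17
  ...#.|.  b2=0 t=1,i=5
  ....#|.  b1=0 t=0,i=16
  .....|.  b0=0 t=0,i=15
  bits 10101111000101101011101000011000 = 2937502232

2937502232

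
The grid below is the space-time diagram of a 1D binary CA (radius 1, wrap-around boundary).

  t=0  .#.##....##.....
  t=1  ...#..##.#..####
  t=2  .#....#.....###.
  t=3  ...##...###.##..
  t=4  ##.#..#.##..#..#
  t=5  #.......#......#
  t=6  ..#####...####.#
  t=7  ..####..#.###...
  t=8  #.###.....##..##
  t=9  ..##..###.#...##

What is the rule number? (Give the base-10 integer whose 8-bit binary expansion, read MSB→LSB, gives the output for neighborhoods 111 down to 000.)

137

  [7] ### => #  t=1,i=13
  [6] ##. => .  t=0,i=4
  [5] #.# => .  t=0,i=2
  [4] #.. => .  t=0,i=5
  [3] .## => #  t=0,i=3
  [2] .#. => .  t=0,i=1
  [1] ..# => .  t=0,i=0
  [0] ... => #  t=0,i=6
  bits 10001001 = 137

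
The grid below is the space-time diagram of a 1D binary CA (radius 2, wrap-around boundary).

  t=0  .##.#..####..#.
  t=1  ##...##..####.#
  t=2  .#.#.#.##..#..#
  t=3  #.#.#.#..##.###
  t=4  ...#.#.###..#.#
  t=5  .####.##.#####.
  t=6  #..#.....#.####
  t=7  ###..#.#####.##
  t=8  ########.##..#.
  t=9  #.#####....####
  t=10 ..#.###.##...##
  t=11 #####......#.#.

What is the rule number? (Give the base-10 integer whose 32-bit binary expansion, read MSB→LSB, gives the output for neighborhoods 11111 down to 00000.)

3532590694

  ##### -> #   bit 31 = 1  t=5,i=11
  ####. -> #   bit 30 = 1  t=0,i=9
  ###.# -> .   bit 29 = 0  t=1,i=12
  ###.. -> #   bit 28 = 1  t=0,i=10
  ##.## -> .   bit 27 = 0  t=1,i=13
  ##.#. -> .   bit 26 = 0  t=0,i=3
  ##..# -> #   bit 25 = 1  t=0,i=11
  ##... -> .   bit 24 = 0  t=1,i=2
  #.### -> #   bit 23 = 1  t=1,i=14
  #.##. -> .   bit 22 = 0  t=2,i=7
  #.#.# -> .   bit 21 = 0  t=2,i=1
  #.#.. -> .   bit 20 = 0  t=0,i=4
  #..## -> #   bit 19 = 1  t=0,i=0
  #..#. -> #   bit 18 = 1  t=0,i=12
  #...# -> #   bit 17 = 1  t=1,i=3
  #.... -> #   bit 16 = 1  t=6,i=5
  .#### -> .   bit 15 = 0  t=0,i=8
  .###. -> .   bit 14 = 0  t=1,i=0
  .##.# -> .   bit 13 = 0  t=0,i=2
  .##.. -> .   bit 12 = 0  t=1,i=6
  .#.## -> #   bit 11 = 1  t=2,i=6
  .#.#. -> #   bit 10 = 1  t=2,i=0
  .#..# -> #   bit 9 = 1  t=0,i=5
  .#... -> .   bit 8 = 0  t=4,i=0
  ..### -> .   bit 7 = 0  t=0,i=7
  ..##. -> #   bit 6 = 1  t=0,i=1
  ..#.# -> #   bit 5 = 1  t=2,i=14
  ..#.. -> .   bit 4 = 0  t=0,i=13
  ...## -> .   bit 3 = 0  t=1,i=4
  ...#. -> #   bit 2 = 1  t=4,i=2
  ....# -> #   bit 1 = 1  t=6,i=7
  ..... -> .   bit 0 = 0  t=6,i=6
  bits 11010010100011110000111001100110 = 3532590694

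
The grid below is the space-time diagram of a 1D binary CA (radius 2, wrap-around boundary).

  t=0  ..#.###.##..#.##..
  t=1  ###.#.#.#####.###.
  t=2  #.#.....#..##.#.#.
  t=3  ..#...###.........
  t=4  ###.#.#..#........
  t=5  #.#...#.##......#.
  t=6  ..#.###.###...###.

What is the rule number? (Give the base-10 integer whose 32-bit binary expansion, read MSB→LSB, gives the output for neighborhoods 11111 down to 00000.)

  #####|.  b31=0 t=1,i=10
  ####.|#  b30=1 t=1,i=11
  ###.#|#  b29=1 t=0,i=6
  ###..|.  b28=0 t=3,i=8
  ##.##|.  b27=0 t=0,i=7
  ##.#.|.  b26=0 t=1,i=3
  ##..#|#  b25=1 t=0,i=10
  ##...|#  b24=1 t=0,i=16
  #.###|#  b23=1 t=0,i=4
  #.##.|#  b22=1 t=0,i=8
  #.#.#|.  b21=0 t=1,i=4
  #.#..|#  b20=1 t=2,i=2
  #..##|.  b19=0 t=2,i=10
  #..#.|#  b18=1 t=0,i=11
  #...#|#  b17=1 t=3,i=4
  #....|.  b16=0 t=0,i=17
  .####|.  b15=0 t=1,i=9
  .###.|.  b14=0 t=0,i=5
  .##.#|.  b13=0 t=2,i=12
  .##..|#  b12=1 t=0,i=9
  .#.##|.  b11=0 t=0,i=3
  .#.#.|.  b10=0 t=1,i=5
  .#..#|.  b9=0 t=2,i=9
  .#...|.  b8=0 t=2,i=3
  ..###|#  b7=1 t=3,i=6
  ..##.|.  b6=0 t=2,i=11
  ..#.#|#  b5=1 t=0,i=2
  ..#..|#  b4=1 t=2,i=8
  ...##|.  b3=0 t=3,i=5
  ...#.|#  b2=1 t=0,i=1
  ....#|#  b1=1 t=0,i=0
  .....|.  b0=0 t=2,i=5
  bits 01100011110101100001000010110110 = 1674973366

1674973366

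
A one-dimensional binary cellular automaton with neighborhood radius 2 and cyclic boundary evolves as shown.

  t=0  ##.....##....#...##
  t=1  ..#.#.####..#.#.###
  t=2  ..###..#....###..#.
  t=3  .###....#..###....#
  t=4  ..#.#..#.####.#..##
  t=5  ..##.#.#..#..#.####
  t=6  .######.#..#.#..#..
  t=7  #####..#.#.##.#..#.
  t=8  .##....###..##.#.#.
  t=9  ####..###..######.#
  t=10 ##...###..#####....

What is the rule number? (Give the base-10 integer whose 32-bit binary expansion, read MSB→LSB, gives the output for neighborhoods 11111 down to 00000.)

2234054637

  nb #####: next=#  (t=6,i=3, bit31=1)
  nb ####.: next=.  (t=0,i=0, bit30=0)
  nb ###.#: next=.  (t=4,i=12, bit29=0)
  nb ###..: next=.  (t=0,i=1, bit28=0)
  nb ##.##: next=.  (t=9,i=17, bit27=0)
  nb ##.#.: next=#  (t=4,i=13, bit26=1)
  nb ##..#: next=.  (t=1,i=0, bit25=0)
  nb ##...: next=#  (t=0,i=2, bit24=1)
  nb #.###: next=.  (t=1,i=6, bit23=0)
  nb #.##.: next=.  (t=7,i=11, bit22=0)
  nb #.#.#: next=#  (t=1,i=4, bit21=1)
  nb #.#..: next=.  (t=4,i=4, bit20=0)
  nb #..##: next=#  (t=3,i=10, bit19=1)
  nb #..#.: next=.  (t=1,i=1, bit18=0)
  nb #...#: next=.  (t=0,i=15, bit17=0)
  nb #....: next=.  (t=0,i=3, bit16=0)
  nb .####: next=#  (t=0,i=18, bit15=1)
  nb .###.: next=#  (t=1,i=17, bit14=1)
  nb .##.#: next=#  (t=5,i=3, bit13=1)
  nb .##..: next=#  (t=0,i=8, bit12=1)
  nb .#.##: next=.  (t=1,i=5, bit11=0)
  nb .#.#.: next=#  (t=1,i=3, bit10=1)
  nb .#..#: next=#  (t=3,i=9, bit9=1)
  nb .#...: next=#  (t=0,i=14, bit8=1)
  nb ..###: next=#  (t=0,i=17, bit7=1)
  nb ..##.: next=#  (t=0,i=7, bit6=1)
  nb ..#.#: next=#  (t=1,i=2, bit5=1)
  nb ..#..: next=.  (t=0,i=13, bit4=0)
  nb ...##: next=#  (t=0,i=6, bit3=1)
  nb ...#.: next=#  (t=0,i=12, bit2=1)
  nb ....#: next=.  (t=0,i=5, bit1=0)
  nb .....: next=#  (t=0,i=4, bit0=1)
  bits 10000101001010001111011111101101 = 2234054637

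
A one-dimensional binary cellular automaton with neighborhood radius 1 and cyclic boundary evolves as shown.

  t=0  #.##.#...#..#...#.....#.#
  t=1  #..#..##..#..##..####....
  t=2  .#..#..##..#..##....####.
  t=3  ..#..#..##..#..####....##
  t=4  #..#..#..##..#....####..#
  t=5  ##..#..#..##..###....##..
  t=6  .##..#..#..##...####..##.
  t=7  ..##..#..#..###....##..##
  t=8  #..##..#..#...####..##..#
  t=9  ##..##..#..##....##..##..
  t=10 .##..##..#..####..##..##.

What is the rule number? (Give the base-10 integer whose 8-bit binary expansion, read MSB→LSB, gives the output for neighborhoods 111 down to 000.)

  ### -> .   bit 7 = 0  t=1,i=18
  ##. -> #   bit 6 = 1  t=0,i=0
  #.# -> .   bit 5 = 0  t=0,i=1
  #.. -> #   bit 4 = 1  t=0,i=6
  .## -> .   bit 3 = 0  t=0,i=2
  .#. -> .   bit 2 = 0  t=0,i=5
  ..# -> .   bit 1 = 0  t=0,i=8
  ... -> #   bit 0 = 1  t=0,i=7
  bits 01010001 = 81

81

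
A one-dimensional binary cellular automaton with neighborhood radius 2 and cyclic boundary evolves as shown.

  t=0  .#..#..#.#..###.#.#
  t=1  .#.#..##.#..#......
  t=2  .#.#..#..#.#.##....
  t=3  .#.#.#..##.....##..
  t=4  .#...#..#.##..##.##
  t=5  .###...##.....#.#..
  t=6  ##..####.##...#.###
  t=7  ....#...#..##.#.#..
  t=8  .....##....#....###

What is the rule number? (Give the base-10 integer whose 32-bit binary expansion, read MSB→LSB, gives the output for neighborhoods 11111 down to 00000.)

160891368

  ##### -> .   bit 31 = 0  t=6,i=18
  ####. -> .   bit 30 = 0  t=6,i=0
  ###.# -> .   bit 29 = 0  t=0,i=14
  ###.. -> .   bit 28 = 0  t=5,i=3
  ##.## -> #   bit 27 = 1  t=4,i=16
  ##.#. -> .   bit 26 = 0  t=0,i=15
  ##..# -> .   bit 25 = 0  t=4,i=12
  ##... -> #   bit 24 = 1  t=2,i=15
  #.### -> #   bit 23 = 1  t=6,i=16
  #.##. -> .   bit 22 = 0  t=2,i=13
  #.#.# -> .   bit 21 = 0  t=0,i=16
  #.#.. -> #   bit 20 = 1  t=0,i=1
  #..## -> .   bit 19 = 0  t=0,i=11
  #..#. -> #   bit 18 = 1  t=0,i=3
  #...# -> #   bit 17 = 1  t=3,i=18
  #.... -> #   bit 16 = 1  t=1,i=14
  .#### -> .   bit 15 = 0  t=6,i=5
  .###. -> .   bit 14 = 0  t=0,i=13
  .##.# -> .   bit 13 = 0  t=1,i=7
  .##.. -> .   bit 12 = 0  t=2,i=14
  .#.## -> .   bit 11 = 0  t=2,i=12
  .#.#. -> .   bit 10 = 0  t=0,i=0
  .#..# -> .   bit 9 = 0  t=0,i=2
  .#... -> #   bit 8 = 1  t=1,i=13
  ..### -> #   bit 7 = 1  t=0,i=12
  ..##. -> #   bit 6 = 1  t=1,i=6
  ..#.# -> #   bit 5 = 1  t=0,i=7
  ..#.. -> .   bit 4 = 0  t=0,i=4
  ...## -> #   bit 3 = 1  t=3,i=14
  ...#. -> .   bit 2 = 0  t=1,i=0
  ....# -> .   bit 1 = 0  t=1,i=18
  ..... -> .   bit 0 = 0  t=1,i=15
  bits 00001001100101110000000111101000 = 160891368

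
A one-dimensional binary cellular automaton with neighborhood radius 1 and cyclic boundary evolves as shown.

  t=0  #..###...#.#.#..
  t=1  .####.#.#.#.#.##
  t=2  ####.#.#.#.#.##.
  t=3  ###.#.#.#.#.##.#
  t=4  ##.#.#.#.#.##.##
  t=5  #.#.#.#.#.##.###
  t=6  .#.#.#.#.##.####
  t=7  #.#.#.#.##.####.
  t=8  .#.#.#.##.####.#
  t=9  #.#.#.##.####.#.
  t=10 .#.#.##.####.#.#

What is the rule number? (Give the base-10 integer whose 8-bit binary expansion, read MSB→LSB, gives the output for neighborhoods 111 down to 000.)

  ### -> #   bit 7 = 1  t=0,i=4
  ##. -> .   bit 6 = 0  t=0,i=5
  #.# -> #   bit 5 = 1  t=0,i=10
  #.. -> #   bit 4 = 1  t=0,i=1
  .## -> #   bit 3 = 1  t=0,i=3
  .#. -> .   bit 2 = 0  t=0,i=0
  ..# -> #   bit 1 = 1  t=0,i=2
  ... -> .   bit 0 = 0  t=0,i=7
  bits 10111010 = 186

186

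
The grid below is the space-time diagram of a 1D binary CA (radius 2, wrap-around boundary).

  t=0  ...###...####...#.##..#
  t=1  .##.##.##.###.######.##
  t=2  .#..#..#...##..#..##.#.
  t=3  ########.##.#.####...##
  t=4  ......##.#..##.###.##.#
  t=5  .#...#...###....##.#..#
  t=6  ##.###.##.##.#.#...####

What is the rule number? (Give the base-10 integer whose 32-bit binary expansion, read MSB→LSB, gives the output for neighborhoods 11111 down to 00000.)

1887428156

  [31] ##### => .  t=1,i=16
  [30] ####. => #  t=0,i=11
  [29] ###.# => #  t=1,i=12
  [28] ###.. => #  t=0,i=5
  [27] ##.## => .  t=1,i=0
  [26] ##.#. => .  t=2,i=20
  [25] ##..# => .  t=0,i=20
  [24] ##... => .  t=0,i=6
  [23] #.### => .  t=1,i=10
  [22] #.##. => #  t=0,i=18
  [21] #.#.# => #  t=3,i=12
  [20] #.#.. => #  t=2,i=21
  [19] #..## => #  t=2,i=17
  [18] #..#. => #  t=0,i=21
  [17] #...# => #  t=0,i=1
  [16] #.... => #  t=4,i=1
  [15] .#### => #  t=0,i=10
  [14] .###. => #  t=0,i=4
  [13] .##.# => .  t=1,i=2
  [12] .##.. => #  t=0,i=19
  [11] .#.## => #  t=0,i=17
  [10] .#.#. => #  t=5,i=0
  [9] .#..# => #  t=2,i=2
  [8] .#... => .  t=0,i=0
  [7] ..### => .  t=0,i=3
  [6] ..##. => .  t=2,i=11
  [5] ..#.# => #  t=0,i=16
  [4] ..#.. => #  t=0,i=22
  [3] ...## => #  t=0,i=2
  [2] ...#. => #  t=0,i=15
  [1] ....# => .  t=4,i=4
  [0] ..... => .  t=4,i=2
  bits 01110000011111111101111000111100 = 1887428156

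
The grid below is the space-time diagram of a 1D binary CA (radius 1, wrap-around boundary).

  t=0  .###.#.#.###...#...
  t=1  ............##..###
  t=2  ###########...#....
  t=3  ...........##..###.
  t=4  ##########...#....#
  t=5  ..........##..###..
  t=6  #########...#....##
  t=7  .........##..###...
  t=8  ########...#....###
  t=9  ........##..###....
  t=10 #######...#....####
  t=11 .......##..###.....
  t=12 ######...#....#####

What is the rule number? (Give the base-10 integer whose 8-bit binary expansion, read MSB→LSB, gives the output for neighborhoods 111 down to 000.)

17

  nb ###: next=.  (t=0,i=2, bit7=0)
  nb ##.: next=.  (t=0,i=3, bit6=0)
  nb #.#: next=.  (t=0,i=4, bit5=0)
  nb #..: next=#  (t=0,i=12, bit4=1)
  nb .##: next=.  (t=0,i=1, bit3=0)
  nb .#.: next=.  (t=0,i=5, bit2=0)
  nb ..#: next=.  (t=0,i=0, bit1=0)
  nb ...: next=#  (t=0,i=13, bit0=1)
  bits 00010001 = 17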